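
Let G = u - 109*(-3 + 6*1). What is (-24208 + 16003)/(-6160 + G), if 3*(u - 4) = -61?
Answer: 4923/3902 ≈ 1.2617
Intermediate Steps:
u = -49/3 (u = 4 + (⅓)*(-61) = 4 - 61/3 = -49/3 ≈ -16.333)
G = -1030/3 (G = -49/3 - 109*(-3 + 6*1) = -49/3 - 109*(-3 + 6) = -49/3 - 109*3 = -49/3 - 327 = -1030/3 ≈ -343.33)
(-24208 + 16003)/(-6160 + G) = (-24208 + 16003)/(-6160 - 1030/3) = -8205/(-19510/3) = -8205*(-3/19510) = 4923/3902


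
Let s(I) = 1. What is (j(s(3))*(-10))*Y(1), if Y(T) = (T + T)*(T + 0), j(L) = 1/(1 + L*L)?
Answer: -10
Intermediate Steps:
j(L) = 1/(1 + L²)
Y(T) = 2*T² (Y(T) = (2*T)*T = 2*T²)
(j(s(3))*(-10))*Y(1) = (-10/(1 + 1²))*(2*1²) = (-10/(1 + 1))*(2*1) = (-10/2)*2 = ((½)*(-10))*2 = -5*2 = -10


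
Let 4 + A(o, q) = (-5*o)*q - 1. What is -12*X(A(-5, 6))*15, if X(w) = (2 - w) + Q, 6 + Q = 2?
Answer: 26460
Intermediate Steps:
A(o, q) = -5 - 5*o*q (A(o, q) = -4 + ((-5*o)*q - 1) = -4 + (-5*o*q - 1) = -4 + (-1 - 5*o*q) = -5 - 5*o*q)
Q = -4 (Q = -6 + 2 = -4)
X(w) = -2 - w (X(w) = (2 - w) - 4 = -2 - w)
-12*X(A(-5, 6))*15 = -12*(-2 - (-5 - 5*(-5)*6))*15 = -12*(-2 - (-5 + 150))*15 = -12*(-2 - 1*145)*15 = -12*(-2 - 145)*15 = -12*(-147)*15 = 1764*15 = 26460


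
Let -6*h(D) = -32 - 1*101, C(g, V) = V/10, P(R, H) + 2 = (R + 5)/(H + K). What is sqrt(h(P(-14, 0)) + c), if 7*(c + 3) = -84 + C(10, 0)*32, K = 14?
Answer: sqrt(258)/6 ≈ 2.6771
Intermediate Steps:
P(R, H) = -2 + (5 + R)/(14 + H) (P(R, H) = -2 + (R + 5)/(H + 14) = -2 + (5 + R)/(14 + H))
C(g, V) = V/10 (C(g, V) = V*(1/10) = V/10)
c = -15 (c = -3 + (-84 + ((1/10)*0)*32)/7 = -3 + (-84 + 0*32)/7 = -3 + (-84 + 0)/7 = -3 + (1/7)*(-84) = -3 - 12 = -15)
h(D) = 133/6 (h(D) = -(-32 - 1*101)/6 = -(-32 - 101)/6 = -1/6*(-133) = 133/6)
sqrt(h(P(-14, 0)) + c) = sqrt(133/6 - 15) = sqrt(43/6) = sqrt(258)/6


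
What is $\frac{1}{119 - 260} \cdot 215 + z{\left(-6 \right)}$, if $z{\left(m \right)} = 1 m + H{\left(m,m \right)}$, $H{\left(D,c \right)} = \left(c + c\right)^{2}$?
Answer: $\frac{19243}{141} \approx 136.48$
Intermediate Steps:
$H{\left(D,c \right)} = 4 c^{2}$ ($H{\left(D,c \right)} = \left(2 c\right)^{2} = 4 c^{2}$)
$z{\left(m \right)} = m + 4 m^{2}$ ($z{\left(m \right)} = 1 m + 4 m^{2} = m + 4 m^{2}$)
$\frac{1}{119 - 260} \cdot 215 + z{\left(-6 \right)} = \frac{1}{119 - 260} \cdot 215 - 6 \left(1 + 4 \left(-6\right)\right) = \frac{1}{-141} \cdot 215 - 6 \left(1 - 24\right) = \left(- \frac{1}{141}\right) 215 - -138 = - \frac{215}{141} + 138 = \frac{19243}{141}$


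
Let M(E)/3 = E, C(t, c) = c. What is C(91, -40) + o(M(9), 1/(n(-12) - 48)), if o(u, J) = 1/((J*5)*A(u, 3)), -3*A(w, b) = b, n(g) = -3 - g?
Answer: -161/5 ≈ -32.200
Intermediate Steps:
M(E) = 3*E
A(w, b) = -b/3
o(u, J) = -1/(5*J) (o(u, J) = 1/((J*5)*(-1/3*3)) = 1/((5*J)*(-1)) = 1/(-5*J) = -1/(5*J))
C(91, -40) + o(M(9), 1/(n(-12) - 48)) = -40 - (-51/5 + 12/5) = -40 - 1/(5*(1/((-3 + 12) - 48))) = -40 - 1/(5*(1/(9 - 48))) = -40 - 1/(5*(1/(-39))) = -40 - 1/(5*(-1/39)) = -40 - 1/5*(-39) = -40 + 39/5 = -161/5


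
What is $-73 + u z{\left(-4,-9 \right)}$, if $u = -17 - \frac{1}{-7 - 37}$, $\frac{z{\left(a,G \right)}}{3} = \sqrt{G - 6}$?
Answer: $-73 - \frac{2241 i \sqrt{15}}{44} \approx -73.0 - 197.26 i$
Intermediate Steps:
$z{\left(a,G \right)} = 3 \sqrt{-6 + G}$ ($z{\left(a,G \right)} = 3 \sqrt{G - 6} = 3 \sqrt{-6 + G}$)
$u = - \frac{747}{44}$ ($u = -17 - \frac{1}{-44} = -17 - - \frac{1}{44} = -17 + \frac{1}{44} = - \frac{747}{44} \approx -16.977$)
$-73 + u z{\left(-4,-9 \right)} = -73 - \frac{747 \cdot 3 \sqrt{-6 - 9}}{44} = -73 - \frac{747 \cdot 3 \sqrt{-15}}{44} = -73 - \frac{747 \cdot 3 i \sqrt{15}}{44} = -73 - \frac{2241 i \sqrt{15}}{44}$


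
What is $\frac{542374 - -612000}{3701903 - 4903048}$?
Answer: $- \frac{1154374}{1201145} \approx -0.96106$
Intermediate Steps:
$\frac{542374 - -612000}{3701903 - 4903048} = \frac{542374 + 612000}{-1201145} = 1154374 \left(- \frac{1}{1201145}\right) = - \frac{1154374}{1201145}$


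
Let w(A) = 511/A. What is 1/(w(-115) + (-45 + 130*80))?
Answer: 115/1190314 ≈ 9.6613e-5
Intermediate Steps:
1/(w(-115) + (-45 + 130*80)) = 1/(511/(-115) + (-45 + 130*80)) = 1/(511*(-1/115) + (-45 + 10400)) = 1/(-511/115 + 10355) = 1/(1190314/115) = 115/1190314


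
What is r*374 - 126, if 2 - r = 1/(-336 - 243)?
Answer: 360512/579 ≈ 622.65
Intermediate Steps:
r = 1159/579 (r = 2 - 1/(-336 - 243) = 2 - 1/(-579) = 2 - 1*(-1/579) = 2 + 1/579 = 1159/579 ≈ 2.0017)
r*374 - 126 = (1159/579)*374 - 126 = 433466/579 - 126 = 360512/579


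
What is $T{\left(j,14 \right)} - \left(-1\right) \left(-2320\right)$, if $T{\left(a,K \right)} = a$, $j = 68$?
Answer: $-2252$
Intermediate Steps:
$T{\left(j,14 \right)} - \left(-1\right) \left(-2320\right) = 68 - \left(-1\right) \left(-2320\right) = 68 - 2320 = -2252$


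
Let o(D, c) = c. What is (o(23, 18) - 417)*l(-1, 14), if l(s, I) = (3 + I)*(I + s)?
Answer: -88179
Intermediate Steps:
(o(23, 18) - 417)*l(-1, 14) = (18 - 417)*(14² + 3*14 + 3*(-1) + 14*(-1)) = -399*(196 + 42 - 3 - 14) = -399*221 = -88179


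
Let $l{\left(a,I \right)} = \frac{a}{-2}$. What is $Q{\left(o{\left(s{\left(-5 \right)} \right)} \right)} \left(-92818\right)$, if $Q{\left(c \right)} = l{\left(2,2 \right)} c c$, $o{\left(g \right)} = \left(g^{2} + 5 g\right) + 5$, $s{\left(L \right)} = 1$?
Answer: $11230978$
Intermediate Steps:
$o{\left(g \right)} = 5 + g^{2} + 5 g$
$l{\left(a,I \right)} = - \frac{a}{2}$ ($l{\left(a,I \right)} = a \left(- \frac{1}{2}\right) = - \frac{a}{2}$)
$Q{\left(c \right)} = - c^{2}$ ($Q{\left(c \right)} = \left(- \frac{1}{2}\right) 2 c c = - c c = - c^{2}$)
$Q{\left(o{\left(s{\left(-5 \right)} \right)} \right)} \left(-92818\right) = - \left(5 + 1^{2} + 5 \cdot 1\right)^{2} \left(-92818\right) = - \left(5 + 1 + 5\right)^{2} \left(-92818\right) = - 11^{2} \left(-92818\right) = \left(-1\right) 121 \left(-92818\right) = \left(-121\right) \left(-92818\right) = 11230978$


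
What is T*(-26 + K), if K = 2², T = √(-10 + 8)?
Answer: -22*I*√2 ≈ -31.113*I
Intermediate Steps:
T = I*√2 (T = √(-2) = I*√2 ≈ 1.4142*I)
K = 4
T*(-26 + K) = (I*√2)*(-26 + 4) = (I*√2)*(-22) = -22*I*√2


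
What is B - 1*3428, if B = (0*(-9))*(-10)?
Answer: -3428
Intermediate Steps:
B = 0 (B = 0*(-10) = 0)
B - 1*3428 = 0 - 1*3428 = 0 - 3428 = -3428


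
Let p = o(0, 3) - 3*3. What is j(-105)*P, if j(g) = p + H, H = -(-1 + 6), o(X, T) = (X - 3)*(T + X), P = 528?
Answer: -12144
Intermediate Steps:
o(X, T) = (-3 + X)*(T + X)
H = -5 (H = -1*5 = -5)
p = -18 (p = (0² - 3*3 - 3*0 + 3*0) - 3*3 = (0 - 9 + 0 + 0) - 9 = -9 - 9 = -18)
j(g) = -23 (j(g) = -18 - 5 = -23)
j(-105)*P = -23*528 = -12144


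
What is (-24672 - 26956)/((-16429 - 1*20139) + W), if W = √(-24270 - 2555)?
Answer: 1887932704/1337245449 + 258140*I*√1073/1337245449 ≈ 1.4118 + 0.0063233*I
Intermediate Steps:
W = 5*I*√1073 (W = √(-26825) = 5*I*√1073 ≈ 163.78*I)
(-24672 - 26956)/((-16429 - 1*20139) + W) = (-24672 - 26956)/((-16429 - 1*20139) + 5*I*√1073) = -51628/((-16429 - 20139) + 5*I*√1073) = -51628/(-36568 + 5*I*√1073)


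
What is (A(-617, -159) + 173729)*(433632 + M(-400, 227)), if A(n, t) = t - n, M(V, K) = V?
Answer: 75463382384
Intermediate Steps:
(A(-617, -159) + 173729)*(433632 + M(-400, 227)) = ((-159 - 1*(-617)) + 173729)*(433632 - 400) = ((-159 + 617) + 173729)*433232 = (458 + 173729)*433232 = 174187*433232 = 75463382384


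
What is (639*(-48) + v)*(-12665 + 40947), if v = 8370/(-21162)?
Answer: -3059590285998/3527 ≈ -8.6748e+8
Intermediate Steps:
v = -1395/3527 (v = 8370*(-1/21162) = -1395/3527 ≈ -0.39552)
(639*(-48) + v)*(-12665 + 40947) = (639*(-48) - 1395/3527)*(-12665 + 40947) = (-30672 - 1395/3527)*28282 = -108181539/3527*28282 = -3059590285998/3527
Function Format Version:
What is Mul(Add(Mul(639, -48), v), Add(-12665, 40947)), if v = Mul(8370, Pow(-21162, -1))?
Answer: Rational(-3059590285998, 3527) ≈ -8.6748e+8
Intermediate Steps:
v = Rational(-1395, 3527) (v = Mul(8370, Rational(-1, 21162)) = Rational(-1395, 3527) ≈ -0.39552)
Mul(Add(Mul(639, -48), v), Add(-12665, 40947)) = Mul(Add(Mul(639, -48), Rational(-1395, 3527)), Add(-12665, 40947)) = Mul(Add(-30672, Rational(-1395, 3527)), 28282) = Mul(Rational(-108181539, 3527), 28282) = Rational(-3059590285998, 3527)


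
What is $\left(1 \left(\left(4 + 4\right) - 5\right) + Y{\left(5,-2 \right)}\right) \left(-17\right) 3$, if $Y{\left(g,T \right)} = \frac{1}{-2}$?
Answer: $- \frac{255}{2} \approx -127.5$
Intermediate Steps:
$Y{\left(g,T \right)} = - \frac{1}{2}$
$\left(1 \left(\left(4 + 4\right) - 5\right) + Y{\left(5,-2 \right)}\right) \left(-17\right) 3 = \left(1 \left(\left(4 + 4\right) - 5\right) - \frac{1}{2}\right) \left(-17\right) 3 = \left(1 \left(8 - 5\right) - \frac{1}{2}\right) \left(-17\right) 3 = \left(1 \cdot 3 - \frac{1}{2}\right) \left(-17\right) 3 = \left(3 - \frac{1}{2}\right) \left(-17\right) 3 = \frac{5}{2} \left(-17\right) 3 = \left(- \frac{85}{2}\right) 3 = - \frac{255}{2}$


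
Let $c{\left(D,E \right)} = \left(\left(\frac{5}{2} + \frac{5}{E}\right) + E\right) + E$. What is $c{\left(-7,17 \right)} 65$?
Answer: $\frac{81315}{34} \approx 2391.6$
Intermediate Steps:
$c{\left(D,E \right)} = \frac{5}{2} + 2 E + \frac{5}{E}$ ($c{\left(D,E \right)} = \left(\left(5 \cdot \frac{1}{2} + \frac{5}{E}\right) + E\right) + E = \left(\left(\frac{5}{2} + \frac{5}{E}\right) + E\right) + E = \left(\frac{5}{2} + E + \frac{5}{E}\right) + E = \frac{5}{2} + 2 E + \frac{5}{E}$)
$c{\left(-7,17 \right)} 65 = \left(\frac{5}{2} + 2 \cdot 17 + \frac{5}{17}\right) 65 = \left(\frac{5}{2} + 34 + 5 \cdot \frac{1}{17}\right) 65 = \left(\frac{5}{2} + 34 + \frac{5}{17}\right) 65 = \frac{1251}{34} \cdot 65 = \frac{81315}{34}$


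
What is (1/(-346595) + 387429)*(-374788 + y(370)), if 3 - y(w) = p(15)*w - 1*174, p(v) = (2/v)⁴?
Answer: -509319274848357425986/3509274375 ≈ -1.4514e+11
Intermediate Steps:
p(v) = 16/v⁴
y(w) = 177 - 16*w/50625 (y(w) = 3 - ((16/15⁴)*w - 1*174) = 3 - ((16*(1/50625))*w - 174) = 3 - (16*w/50625 - 174) = 3 - (-174 + 16*w/50625) = 3 + (174 - 16*w/50625) = 177 - 16*w/50625)
(1/(-346595) + 387429)*(-374788 + y(370)) = (1/(-346595) + 387429)*(-374788 + (177 - 16/50625*370)) = (-1/346595 + 387429)*(-374788 + (177 - 1184/10125)) = 134280954254*(-374788 + 1790941/10125)/346595 = (134280954254/346595)*(-3792937559/10125) = -509319274848357425986/3509274375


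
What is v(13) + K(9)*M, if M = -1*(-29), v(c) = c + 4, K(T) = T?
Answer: 278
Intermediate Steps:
v(c) = 4 + c
M = 29
v(13) + K(9)*M = (4 + 13) + 9*29 = 17 + 261 = 278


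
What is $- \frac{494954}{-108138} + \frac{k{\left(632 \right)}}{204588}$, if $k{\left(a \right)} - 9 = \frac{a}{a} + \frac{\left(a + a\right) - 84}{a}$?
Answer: $\frac{888863516287}{194197248264} \approx 4.5771$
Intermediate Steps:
$k{\left(a \right)} = 10 + \frac{-84 + 2 a}{a}$ ($k{\left(a \right)} = 9 + \left(\frac{a}{a} + \frac{\left(a + a\right) - 84}{a}\right) = 9 + \left(1 + \frac{2 a - 84}{a}\right) = 9 + \left(1 + \frac{-84 + 2 a}{a}\right) = 10 + \frac{-84 + 2 a}{a}$)
$- \frac{494954}{-108138} + \frac{k{\left(632 \right)}}{204588} = - \frac{494954}{-108138} + \frac{12 - \frac{84}{632}}{204588} = \left(-494954\right) \left(- \frac{1}{108138}\right) + \left(12 - \frac{21}{158}\right) \frac{1}{204588} = \frac{247477}{54069} + \left(12 - \frac{21}{158}\right) \frac{1}{204588} = \frac{247477}{54069} + \frac{1875}{158} \cdot \frac{1}{204588} = \frac{247477}{54069} + \frac{625}{10774968} = \frac{888863516287}{194197248264}$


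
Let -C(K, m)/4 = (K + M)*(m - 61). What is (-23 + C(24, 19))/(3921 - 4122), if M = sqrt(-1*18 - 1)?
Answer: -4009/201 - 56*I*sqrt(19)/67 ≈ -19.945 - 3.6433*I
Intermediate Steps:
M = I*sqrt(19) (M = sqrt(-18 - 1) = sqrt(-19) = I*sqrt(19) ≈ 4.3589*I)
C(K, m) = -4*(-61 + m)*(K + I*sqrt(19)) (C(K, m) = -4*(K + I*sqrt(19))*(m - 61) = -4*(K + I*sqrt(19))*(-61 + m) = -4*(-61 + m)*(K + I*sqrt(19)))
(-23 + C(24, 19))/(3921 - 4122) = (-23 + (244*24 - 4*24*19 + 244*I*sqrt(19) - 4*I*19*sqrt(19)))/(3921 - 4122) = (-23 + (5856 - 1824 + 244*I*sqrt(19) - 76*I*sqrt(19)))/(-201) = (-23 + (4032 + 168*I*sqrt(19)))*(-1/201) = (4009 + 168*I*sqrt(19))*(-1/201) = -4009/201 - 56*I*sqrt(19)/67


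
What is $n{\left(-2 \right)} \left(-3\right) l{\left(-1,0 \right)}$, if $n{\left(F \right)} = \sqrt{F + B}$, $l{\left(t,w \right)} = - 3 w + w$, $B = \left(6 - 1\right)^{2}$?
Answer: $0$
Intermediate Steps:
$B = 25$ ($B = 5^{2} = 25$)
$l{\left(t,w \right)} = - 2 w$
$n{\left(F \right)} = \sqrt{25 + F}$ ($n{\left(F \right)} = \sqrt{F + 25} = \sqrt{25 + F}$)
$n{\left(-2 \right)} \left(-3\right) l{\left(-1,0 \right)} = \sqrt{25 - 2} \left(-3\right) \left(\left(-2\right) 0\right) = \sqrt{23} \left(-3\right) 0 = - 3 \sqrt{23} \cdot 0 = 0$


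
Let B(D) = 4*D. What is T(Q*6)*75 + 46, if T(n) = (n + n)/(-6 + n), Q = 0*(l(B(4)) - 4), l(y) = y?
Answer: 46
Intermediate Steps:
Q = 0 (Q = 0*(4*4 - 4) = 0*(16 - 4) = 0*12 = 0)
T(n) = 2*n/(-6 + n) (T(n) = (2*n)/(-6 + n) = 2*n/(-6 + n))
T(Q*6)*75 + 46 = (2*(0*6)/(-6 + 0*6))*75 + 46 = (2*0/(-6 + 0))*75 + 46 = (2*0/(-6))*75 + 46 = (2*0*(-1/6))*75 + 46 = 0*75 + 46 = 0 + 46 = 46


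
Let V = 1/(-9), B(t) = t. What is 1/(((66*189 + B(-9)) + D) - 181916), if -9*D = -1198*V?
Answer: -81/13726729 ≈ -5.9009e-6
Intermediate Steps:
V = -⅑ ≈ -0.11111
D = -1198/81 (D = -(-1198)*(-1)/(9*9) = -⅑*1198/9 = -1198/81 ≈ -14.790)
1/(((66*189 + B(-9)) + D) - 181916) = 1/(((66*189 - 9) - 1198/81) - 181916) = 1/(((12474 - 9) - 1198/81) - 181916) = 1/((12465 - 1198/81) - 181916) = 1/(1008467/81 - 181916) = 1/(-13726729/81) = -81/13726729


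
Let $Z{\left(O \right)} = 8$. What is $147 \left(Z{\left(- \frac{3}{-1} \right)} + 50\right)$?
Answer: $8526$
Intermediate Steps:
$147 \left(Z{\left(- \frac{3}{-1} \right)} + 50\right) = 147 \left(8 + 50\right) = 147 \cdot 58 = 8526$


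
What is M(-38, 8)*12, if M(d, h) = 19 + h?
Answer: 324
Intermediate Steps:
M(-38, 8)*12 = (19 + 8)*12 = 27*12 = 324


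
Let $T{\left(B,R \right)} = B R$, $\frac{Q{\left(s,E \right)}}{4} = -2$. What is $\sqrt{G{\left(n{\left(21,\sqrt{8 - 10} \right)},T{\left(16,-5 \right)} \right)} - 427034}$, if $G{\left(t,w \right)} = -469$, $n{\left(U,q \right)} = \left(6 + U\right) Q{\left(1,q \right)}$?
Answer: $i \sqrt{427503} \approx 653.84 i$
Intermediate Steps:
$Q{\left(s,E \right)} = -8$ ($Q{\left(s,E \right)} = 4 \left(-2\right) = -8$)
$n{\left(U,q \right)} = -48 - 8 U$ ($n{\left(U,q \right)} = \left(6 + U\right) \left(-8\right) = -48 - 8 U$)
$\sqrt{G{\left(n{\left(21,\sqrt{8 - 10} \right)},T{\left(16,-5 \right)} \right)} - 427034} = \sqrt{-469 - 427034} = \sqrt{-427503} = i \sqrt{427503}$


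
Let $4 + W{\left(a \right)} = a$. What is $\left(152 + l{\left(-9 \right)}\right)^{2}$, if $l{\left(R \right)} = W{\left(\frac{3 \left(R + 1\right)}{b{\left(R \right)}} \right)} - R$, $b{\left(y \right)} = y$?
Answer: $\frac{229441}{9} \approx 25493.0$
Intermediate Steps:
$W{\left(a \right)} = -4 + a$
$l{\left(R \right)} = -4 - R + \frac{3 + 3 R}{R}$ ($l{\left(R \right)} = \left(-4 + \frac{3 \left(R + 1\right)}{R}\right) - R = \left(-4 + \frac{3 \left(1 + R\right)}{R}\right) - R = \left(-4 + \frac{3 + 3 R}{R}\right) - R = -4 - R + \frac{3 + 3 R}{R}$)
$\left(152 + l{\left(-9 \right)}\right)^{2} = \left(152 - \left(-8 + \frac{1}{3}\right)\right)^{2} = \left(152 + \left(-1 + 9 + 3 \left(- \frac{1}{9}\right)\right)\right)^{2} = \left(152 - - \frac{23}{3}\right)^{2} = \left(152 + \frac{23}{3}\right)^{2} = \left(\frac{479}{3}\right)^{2} = \frac{229441}{9}$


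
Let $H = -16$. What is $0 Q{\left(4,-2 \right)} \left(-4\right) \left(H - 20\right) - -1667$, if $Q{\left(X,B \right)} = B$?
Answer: $1667$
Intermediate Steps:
$0 Q{\left(4,-2 \right)} \left(-4\right) \left(H - 20\right) - -1667 = 0 \left(-2\right) \left(-4\right) \left(-16 - 20\right) - -1667 = 0 \left(-4\right) \left(-36\right) + 1667 = 0 \left(-36\right) + 1667 = 0 + 1667 = 1667$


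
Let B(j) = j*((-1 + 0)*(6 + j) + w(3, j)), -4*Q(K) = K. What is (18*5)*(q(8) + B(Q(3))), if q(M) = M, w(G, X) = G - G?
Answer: 8595/8 ≈ 1074.4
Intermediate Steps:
Q(K) = -K/4
w(G, X) = 0
B(j) = j*(-6 - j) (B(j) = j*((-1 + 0)*(6 + j) + 0) = j*(-(6 + j) + 0) = j*((-6 - j) + 0) = j*(-6 - j))
(18*5)*(q(8) + B(Q(3))) = (18*5)*(8 - (-1/4*3)*(6 - 1/4*3)) = 90*(8 - 1*(-3/4)*(6 - 3/4)) = 90*(8 - 1*(-3/4)*21/4) = 90*(8 + 63/16) = 90*(191/16) = 8595/8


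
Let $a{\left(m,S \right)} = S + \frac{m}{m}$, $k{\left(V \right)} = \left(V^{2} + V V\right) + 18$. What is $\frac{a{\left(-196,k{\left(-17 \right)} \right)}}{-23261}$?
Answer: $- \frac{597}{23261} \approx -0.025665$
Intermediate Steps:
$k{\left(V \right)} = 18 + 2 V^{2}$ ($k{\left(V \right)} = \left(V^{2} + V^{2}\right) + 18 = 2 V^{2} + 18 = 18 + 2 V^{2}$)
$a{\left(m,S \right)} = 1 + S$ ($a{\left(m,S \right)} = S + 1 = 1 + S$)
$\frac{a{\left(-196,k{\left(-17 \right)} \right)}}{-23261} = \frac{1 + \left(18 + 2 \left(-17\right)^{2}\right)}{-23261} = \left(1 + \left(18 + 2 \cdot 289\right)\right) \left(- \frac{1}{23261}\right) = \left(1 + \left(18 + 578\right)\right) \left(- \frac{1}{23261}\right) = \left(1 + 596\right) \left(- \frac{1}{23261}\right) = 597 \left(- \frac{1}{23261}\right) = - \frac{597}{23261}$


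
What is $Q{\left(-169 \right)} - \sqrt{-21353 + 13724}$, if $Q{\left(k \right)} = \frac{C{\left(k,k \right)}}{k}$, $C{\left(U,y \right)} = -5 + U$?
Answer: $\frac{174}{169} - i \sqrt{7629} \approx 1.0296 - 87.344 i$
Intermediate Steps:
$Q{\left(k \right)} = \frac{-5 + k}{k}$
$Q{\left(-169 \right)} - \sqrt{-21353 + 13724} = \frac{-5 - 169}{-169} - \sqrt{-21353 + 13724} = \left(- \frac{1}{169}\right) \left(-174\right) - \sqrt{-7629} = \frac{174}{169} - i \sqrt{7629}$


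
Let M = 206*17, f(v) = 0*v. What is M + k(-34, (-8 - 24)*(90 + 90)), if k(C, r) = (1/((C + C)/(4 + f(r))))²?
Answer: 1012079/289 ≈ 3502.0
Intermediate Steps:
f(v) = 0
k(C, r) = 4/C² (k(C, r) = (1/((C + C)/(4 + 0)))² = (1/((2*C)/4))² = (1/((2*C)*(¼)))² = (1/(C/2))² = (2/C)² = 4/C²)
M = 3502
M + k(-34, (-8 - 24)*(90 + 90)) = 3502 + 4/(-34)² = 3502 + 4*(1/1156) = 3502 + 1/289 = 1012079/289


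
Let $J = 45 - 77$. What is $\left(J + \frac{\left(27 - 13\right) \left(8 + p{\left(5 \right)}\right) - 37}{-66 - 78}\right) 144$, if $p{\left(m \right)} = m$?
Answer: $-4753$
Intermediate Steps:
$J = -32$ ($J = 45 - 77 = -32$)
$\left(J + \frac{\left(27 - 13\right) \left(8 + p{\left(5 \right)}\right) - 37}{-66 - 78}\right) 144 = \left(-32 + \frac{\left(27 - 13\right) \left(8 + 5\right) - 37}{-66 - 78}\right) 144 = \left(-32 + \frac{14 \cdot 13 - 37}{-144}\right) 144 = \left(-32 + \left(182 - 37\right) \left(- \frac{1}{144}\right)\right) 144 = \left(-32 + 145 \left(- \frac{1}{144}\right)\right) 144 = \left(-32 - \frac{145}{144}\right) 144 = \left(- \frac{4753}{144}\right) 144 = -4753$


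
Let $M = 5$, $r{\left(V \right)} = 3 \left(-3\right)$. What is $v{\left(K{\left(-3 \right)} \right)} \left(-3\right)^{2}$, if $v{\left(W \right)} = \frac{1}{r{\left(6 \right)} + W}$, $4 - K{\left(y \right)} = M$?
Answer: $- \frac{9}{10} \approx -0.9$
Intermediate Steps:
$r{\left(V \right)} = -9$
$K{\left(y \right)} = -1$ ($K{\left(y \right)} = 4 - 5 = -1$)
$v{\left(W \right)} = \frac{1}{-9 + W}$
$v{\left(K{\left(-3 \right)} \right)} \left(-3\right)^{2} = \frac{\left(-3\right)^{2}}{-9 - 1} = \frac{1}{-10} \cdot 9 = \left(- \frac{1}{10}\right) 9 = - \frac{9}{10}$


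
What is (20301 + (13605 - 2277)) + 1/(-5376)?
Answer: 170037503/5376 ≈ 31629.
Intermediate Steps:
(20301 + (13605 - 2277)) + 1/(-5376) = (20301 + 11328) - 1/5376 = 31629 - 1/5376 = 170037503/5376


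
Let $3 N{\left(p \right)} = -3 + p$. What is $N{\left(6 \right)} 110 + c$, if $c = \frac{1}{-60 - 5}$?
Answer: $\frac{7149}{65} \approx 109.98$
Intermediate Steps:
$N{\left(p \right)} = -1 + \frac{p}{3}$ ($N{\left(p \right)} = \frac{-3 + p}{3} = -1 + \frac{p}{3}$)
$c = - \frac{1}{65}$ ($c = \frac{1}{-60 - 5} = \frac{1}{-65} = - \frac{1}{65} \approx -0.015385$)
$N{\left(6 \right)} 110 + c = \left(-1 + \frac{1}{3} \cdot 6\right) 110 - \frac{1}{65} = \left(-1 + 2\right) 110 - \frac{1}{65} = 1 \cdot 110 - \frac{1}{65} = 110 - \frac{1}{65} = \frac{7149}{65}$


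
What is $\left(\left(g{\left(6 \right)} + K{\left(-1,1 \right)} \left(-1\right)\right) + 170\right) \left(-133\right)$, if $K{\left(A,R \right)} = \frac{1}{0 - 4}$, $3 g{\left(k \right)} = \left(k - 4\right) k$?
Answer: $- \frac{92701}{4} \approx -23175.0$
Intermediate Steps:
$g{\left(k \right)} = \frac{k \left(-4 + k\right)}{3}$ ($g{\left(k \right)} = \frac{\left(k - 4\right) k}{3} = \frac{\left(-4 + k\right) k}{3} = \frac{k \left(-4 + k\right)}{3}$)
$K{\left(A,R \right)} = - \frac{1}{4}$ ($K{\left(A,R \right)} = \frac{1}{-4} = - \frac{1}{4}$)
$\left(\left(g{\left(6 \right)} + K{\left(-1,1 \right)} \left(-1\right)\right) + 170\right) \left(-133\right) = \left(\left(\frac{1}{3} \cdot 6 \left(-4 + 6\right) - - \frac{1}{4}\right) + 170\right) \left(-133\right) = \left(\left(\frac{1}{3} \cdot 6 \cdot 2 + \frac{1}{4}\right) + 170\right) \left(-133\right) = \left(\left(4 + \frac{1}{4}\right) + 170\right) \left(-133\right) = \left(\frac{17}{4} + 170\right) \left(-133\right) = \frac{697}{4} \left(-133\right) = - \frac{92701}{4}$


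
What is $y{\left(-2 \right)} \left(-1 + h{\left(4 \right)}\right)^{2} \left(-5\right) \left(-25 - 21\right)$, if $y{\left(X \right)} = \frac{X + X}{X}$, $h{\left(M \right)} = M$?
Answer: $4140$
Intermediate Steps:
$y{\left(X \right)} = 2$ ($y{\left(X \right)} = \frac{2 X}{X} = 2$)
$y{\left(-2 \right)} \left(-1 + h{\left(4 \right)}\right)^{2} \left(-5\right) \left(-25 - 21\right) = 2 \left(-1 + 4\right)^{2} \left(-5\right) \left(-25 - 21\right) = 2 \cdot 3^{2} \left(-5\right) \left(-46\right) = 2 \cdot 9 \left(-5\right) \left(-46\right) = 18 \left(-5\right) \left(-46\right) = \left(-90\right) \left(-46\right) = 4140$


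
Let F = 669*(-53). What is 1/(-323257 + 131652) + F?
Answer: -6793738486/191605 ≈ -35457.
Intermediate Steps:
F = -35457
1/(-323257 + 131652) + F = 1/(-323257 + 131652) - 35457 = 1/(-191605) - 35457 = -1/191605 - 35457 = -6793738486/191605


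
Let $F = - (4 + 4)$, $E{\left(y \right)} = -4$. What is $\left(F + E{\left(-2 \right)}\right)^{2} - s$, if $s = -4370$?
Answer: $4514$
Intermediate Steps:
$F = -8$ ($F = \left(-1\right) 8 = -8$)
$\left(F + E{\left(-2 \right)}\right)^{2} - s = \left(-8 - 4\right)^{2} - -4370 = \left(-12\right)^{2} + 4370 = 144 + 4370 = 4514$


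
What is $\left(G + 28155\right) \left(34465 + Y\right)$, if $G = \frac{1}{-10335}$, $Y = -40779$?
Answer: $- \frac{1837259868136}{10335} \approx -1.7777 \cdot 10^{8}$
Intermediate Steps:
$G = - \frac{1}{10335} \approx -9.6759 \cdot 10^{-5}$
$\left(G + 28155\right) \left(34465 + Y\right) = \left(- \frac{1}{10335} + 28155\right) \left(34465 - 40779\right) = \frac{290981924}{10335} \left(-6314\right) = - \frac{1837259868136}{10335}$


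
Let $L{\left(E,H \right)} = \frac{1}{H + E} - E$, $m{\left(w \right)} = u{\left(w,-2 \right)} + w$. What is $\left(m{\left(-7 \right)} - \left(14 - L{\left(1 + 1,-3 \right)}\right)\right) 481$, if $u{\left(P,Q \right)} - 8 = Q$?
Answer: $-8658$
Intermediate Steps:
$u{\left(P,Q \right)} = 8 + Q$
$m{\left(w \right)} = 6 + w$ ($m{\left(w \right)} = \left(8 - 2\right) + w = 6 + w$)
$L{\left(E,H \right)} = \frac{1}{E + H} - E$
$\left(m{\left(-7 \right)} - \left(14 - L{\left(1 + 1,-3 \right)}\right)\right) 481 = \left(\left(6 - 7\right) - \left(14 - \frac{1 - \left(1 + 1\right)^{2} - \left(1 + 1\right) \left(-3\right)}{\left(1 + 1\right) - 3}\right)\right) 481 = \left(-1 - \left(14 - \frac{1 - 2^{2} - 2 \left(-3\right)}{2 - 3}\right)\right) 481 = \left(-1 - \left(14 - \frac{1 - 4 + 6}{-1}\right)\right) 481 = \left(-1 - \left(14 - - (1 - 4 + 6)\right)\right) 481 = \left(-1 - \left(14 - \left(-1\right) 3\right)\right) 481 = \left(-1 - \left(14 - -3\right)\right) 481 = \left(-1 - \left(14 + 3\right)\right) 481 = \left(-1 - 17\right) 481 = \left(-18\right) 481 = -8658$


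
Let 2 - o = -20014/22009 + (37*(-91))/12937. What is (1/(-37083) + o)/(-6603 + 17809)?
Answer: 16733307125194/59160164398799217 ≈ 0.00028285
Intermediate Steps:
o = 902486287/284730433 (o = 2 - (-20014/22009 + (37*(-91))/12937) = 2 - (-20014*1/22009 - 3367*1/12937) = 2 - (-20014/22009 - 3367/12937) = 2 - 1*(-333025421/284730433) = 2 + 333025421/284730433 = 902486287/284730433 ≈ 3.1696)
(1/(-37083) + o)/(-6603 + 17809) = (1/(-37083) + 902486287/284730433)/(-6603 + 17809) = (-1/37083 + 902486287/284730433)/11206 = (33466614250388/10558658646939)*(1/11206) = 16733307125194/59160164398799217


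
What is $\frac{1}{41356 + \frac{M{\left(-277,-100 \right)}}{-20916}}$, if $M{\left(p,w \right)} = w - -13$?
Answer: $\frac{6972}{288334061} \approx 2.418 \cdot 10^{-5}$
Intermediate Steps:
$M{\left(p,w \right)} = 13 + w$ ($M{\left(p,w \right)} = w + 13 = 13 + w$)
$\frac{1}{41356 + \frac{M{\left(-277,-100 \right)}}{-20916}} = \frac{1}{41356 + \frac{13 - 100}{-20916}} = \frac{1}{41356 - - \frac{29}{6972}} = \frac{1}{41356 + \frac{29}{6972}} = \frac{1}{\frac{288334061}{6972}} = \frac{6972}{288334061}$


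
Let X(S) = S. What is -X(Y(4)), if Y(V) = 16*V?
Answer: -64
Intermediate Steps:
-X(Y(4)) = -16*4 = -1*64 = -64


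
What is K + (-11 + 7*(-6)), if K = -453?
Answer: -506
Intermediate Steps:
K + (-11 + 7*(-6)) = -453 + (-11 + 7*(-6)) = -453 + (-11 - 42) = -453 - 53 = -506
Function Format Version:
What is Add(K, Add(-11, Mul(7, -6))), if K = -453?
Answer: -506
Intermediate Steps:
Add(K, Add(-11, Mul(7, -6))) = Add(-453, Add(-11, Mul(7, -6))) = Add(-453, Add(-11, -42)) = Add(-453, -53) = -506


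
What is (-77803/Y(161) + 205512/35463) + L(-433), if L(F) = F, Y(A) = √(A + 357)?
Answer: -5049989/11821 - 77803*√518/518 ≈ -3845.7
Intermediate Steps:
Y(A) = √(357 + A)
(-77803/Y(161) + 205512/35463) + L(-433) = (-77803/√(357 + 161) + 205512/35463) - 433 = (-77803*√518/518 + 205512*(1/35463)) - 433 = (-77803*√518/518 + 68504/11821) - 433 = (68504/11821 - 77803*√518/518) - 433 = -5049989/11821 - 77803*√518/518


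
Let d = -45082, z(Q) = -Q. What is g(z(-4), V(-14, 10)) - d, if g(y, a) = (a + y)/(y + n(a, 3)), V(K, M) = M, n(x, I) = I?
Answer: 45084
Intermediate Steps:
g(y, a) = (a + y)/(3 + y) (g(y, a) = (a + y)/(y + 3) = (a + y)/(3 + y))
g(z(-4), V(-14, 10)) - d = (10 - 1*(-4))/(3 - 1*(-4)) - 1*(-45082) = (10 + 4)/(3 + 4) + 45082 = 14/7 + 45082 = (1/7)*14 + 45082 = 2 + 45082 = 45084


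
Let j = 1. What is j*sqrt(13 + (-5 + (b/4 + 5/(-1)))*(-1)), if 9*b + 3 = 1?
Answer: sqrt(830)/6 ≈ 4.8016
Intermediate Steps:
b = -2/9 (b = -1/3 + (1/9)*1 = -1/3 + 1/9 = -2/9 ≈ -0.22222)
j*sqrt(13 + (-5 + (b/4 + 5/(-1)))*(-1)) = 1*sqrt(13 + (-5 + (-2/9/4 + 5/(-1)))*(-1)) = 1*sqrt(13 + (-5 + (-2/9*1/4 + 5*(-1)))*(-1)) = 1*sqrt(13 + (-5 + (-1/18 - 5))*(-1)) = 1*sqrt(13 + (-5 - 91/18)*(-1)) = 1*sqrt(13 - 181/18*(-1)) = 1*sqrt(13 + 181/18) = 1*sqrt(415/18) = 1*(sqrt(830)/6) = sqrt(830)/6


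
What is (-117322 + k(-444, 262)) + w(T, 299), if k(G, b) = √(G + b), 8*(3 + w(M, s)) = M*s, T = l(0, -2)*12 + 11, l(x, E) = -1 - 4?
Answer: -953251/8 + I*√182 ≈ -1.1916e+5 + 13.491*I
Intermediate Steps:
l(x, E) = -5
T = -49 (T = -5*12 + 11 = -60 + 11 = -49)
w(M, s) = -3 + M*s/8 (w(M, s) = -3 + (M*s)/8 = -3 + M*s/8)
(-117322 + k(-444, 262)) + w(T, 299) = (-117322 + √(-444 + 262)) + (-3 + (⅛)*(-49)*299) = (-117322 + √(-182)) + (-3 - 14651/8) = (-117322 + I*√182) - 14675/8 = -953251/8 + I*√182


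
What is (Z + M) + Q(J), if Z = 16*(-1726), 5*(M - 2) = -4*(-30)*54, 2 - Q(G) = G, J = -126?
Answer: -26190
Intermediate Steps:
Q(G) = 2 - G
M = 1298 (M = 2 + (-4*(-30)*54)/5 = 2 + (120*54)/5 = 2 + (⅕)*6480 = 2 + 1296 = 1298)
Z = -27616
(Z + M) + Q(J) = (-27616 + 1298) + (2 - 1*(-126)) = -26318 + (2 + 126) = -26318 + 128 = -26190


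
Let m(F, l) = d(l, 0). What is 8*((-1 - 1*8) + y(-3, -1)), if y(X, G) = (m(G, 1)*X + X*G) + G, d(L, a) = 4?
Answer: -152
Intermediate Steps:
m(F, l) = 4
y(X, G) = G + 4*X + G*X (y(X, G) = (4*X + X*G) + G = (4*X + G*X) + G = G + 4*X + G*X)
8*((-1 - 1*8) + y(-3, -1)) = 8*((-1 - 1*8) + (-1 + 4*(-3) - 1*(-3))) = 8*((-1 - 8) + (-1 - 12 + 3)) = 8*(-9 - 10) = 8*(-19) = -152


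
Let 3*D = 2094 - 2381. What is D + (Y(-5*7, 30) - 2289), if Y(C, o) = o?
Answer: -7064/3 ≈ -2354.7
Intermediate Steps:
D = -287/3 (D = (2094 - 2381)/3 = (⅓)*(-287) = -287/3 ≈ -95.667)
D + (Y(-5*7, 30) - 2289) = -287/3 + (30 - 2289) = -287/3 - 2259 = -7064/3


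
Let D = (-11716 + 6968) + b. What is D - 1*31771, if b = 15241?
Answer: -21278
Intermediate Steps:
D = 10493 (D = (-11716 + 6968) + 15241 = -4748 + 15241 = 10493)
D - 1*31771 = 10493 - 1*31771 = 10493 - 31771 = -21278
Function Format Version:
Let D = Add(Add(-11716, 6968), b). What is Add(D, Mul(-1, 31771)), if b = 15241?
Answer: -21278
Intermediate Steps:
D = 10493 (D = Add(Add(-11716, 6968), 15241) = Add(-4748, 15241) = 10493)
Add(D, Mul(-1, 31771)) = Add(10493, Mul(-1, 31771)) = Add(10493, -31771) = -21278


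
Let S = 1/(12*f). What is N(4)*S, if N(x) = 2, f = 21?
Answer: 1/126 ≈ 0.0079365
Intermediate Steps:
S = 1/252 (S = 1/(12*21) = 1/252 ≈ 0.0039683)
N(4)*S = 2*(1/252) = 1/126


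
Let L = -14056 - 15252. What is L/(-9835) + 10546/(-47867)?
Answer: 1299166126/470771945 ≈ 2.7597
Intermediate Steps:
L = -29308
L/(-9835) + 10546/(-47867) = -29308/(-9835) + 10546/(-47867) = -29308*(-1/9835) + 10546*(-1/47867) = 29308/9835 - 10546/47867 = 1299166126/470771945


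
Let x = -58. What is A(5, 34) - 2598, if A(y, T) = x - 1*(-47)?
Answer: -2609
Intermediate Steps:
A(y, T) = -11 (A(y, T) = -58 - 1*(-47) = -58 + 47 = -11)
A(5, 34) - 2598 = -11 - 2598 = -2609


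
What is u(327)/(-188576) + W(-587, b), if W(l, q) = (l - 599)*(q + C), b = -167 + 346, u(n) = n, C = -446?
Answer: 59714852985/188576 ≈ 3.1666e+5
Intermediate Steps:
b = 179
W(l, q) = (-599 + l)*(-446 + q) (W(l, q) = (l - 599)*(q - 446) = (-599 + l)*(-446 + q))
u(327)/(-188576) + W(-587, b) = 327/(-188576) + (267154 - 599*179 - 446*(-587) - 587*179) = 327*(-1/188576) + (267154 - 107221 + 261802 - 105073) = -327/188576 + 316662 = 59714852985/188576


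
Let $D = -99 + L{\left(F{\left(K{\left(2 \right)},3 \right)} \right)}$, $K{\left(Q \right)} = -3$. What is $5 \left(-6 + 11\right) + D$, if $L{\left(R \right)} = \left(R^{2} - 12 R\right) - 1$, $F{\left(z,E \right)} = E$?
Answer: $-102$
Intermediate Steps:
$L{\left(R \right)} = -1 + R^{2} - 12 R$
$D = -127$ ($D = -99 - \left(37 - 9\right) = -99 - 28 = -127$)
$5 \left(-6 + 11\right) + D = 5 \left(-6 + 11\right) - 127 = 5 \cdot 5 - 127 = 25 - 127 = -102$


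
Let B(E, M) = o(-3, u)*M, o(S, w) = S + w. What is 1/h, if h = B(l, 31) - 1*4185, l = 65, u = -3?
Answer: -1/4371 ≈ -0.00022878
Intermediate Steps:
B(E, M) = -6*M (B(E, M) = (-3 - 3)*M = -6*M)
h = -4371 (h = -6*31 - 1*4185 = -186 - 4185 = -4371)
1/h = 1/(-4371) = -1/4371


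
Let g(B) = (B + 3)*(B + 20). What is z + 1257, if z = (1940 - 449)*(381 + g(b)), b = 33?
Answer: 3414156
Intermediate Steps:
g(B) = (3 + B)*(20 + B)
z = 3412899 (z = (1940 - 449)*(381 + (60 + 33² + 23*33)) = 1491*(381 + (60 + 1089 + 759)) = 1491*(381 + 1908) = 1491*2289 = 3412899)
z + 1257 = 3412899 + 1257 = 3414156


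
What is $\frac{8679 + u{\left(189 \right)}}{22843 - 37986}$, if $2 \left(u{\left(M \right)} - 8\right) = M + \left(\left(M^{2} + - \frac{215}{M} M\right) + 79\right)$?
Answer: $- \frac{26574}{15143} \approx -1.7549$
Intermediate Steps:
$u{\left(M \right)} = -60 + \frac{M}{2} + \frac{M^{2}}{2}$ ($u{\left(M \right)} = 8 + \frac{M + \left(\left(M^{2} + - \frac{215}{M} M\right) + 79\right)}{2} = 8 + \frac{M + \left(\left(M^{2} - 215\right) + 79\right)}{2} = 8 + \frac{M + \left(\left(-215 + M^{2}\right) + 79\right)}{2} = 8 + \frac{M + \left(-136 + M^{2}\right)}{2} = 8 + \frac{-136 + M + M^{2}}{2} = 8 + \left(-68 + \frac{M}{2} + \frac{M^{2}}{2}\right) = -60 + \frac{M}{2} + \frac{M^{2}}{2}$)
$\frac{8679 + u{\left(189 \right)}}{22843 - 37986} = \frac{8679 + \left(-60 + \frac{1}{2} \cdot 189 + \frac{189^{2}}{2}\right)}{22843 - 37986} = \frac{8679 + \left(-60 + \frac{189}{2} + \frac{1}{2} \cdot 35721\right)}{-15143} = \left(8679 + \left(-60 + \frac{189}{2} + \frac{35721}{2}\right)\right) \left(- \frac{1}{15143}\right) = \left(8679 + 17895\right) \left(- \frac{1}{15143}\right) = 26574 \left(- \frac{1}{15143}\right) = - \frac{26574}{15143}$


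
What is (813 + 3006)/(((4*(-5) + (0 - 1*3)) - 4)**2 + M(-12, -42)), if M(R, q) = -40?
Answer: 3819/689 ≈ 5.5428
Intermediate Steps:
(813 + 3006)/(((4*(-5) + (0 - 1*3)) - 4)**2 + M(-12, -42)) = (813 + 3006)/(((4*(-5) + (0 - 1*3)) - 4)**2 - 40) = 3819/(((-20 + (0 - 3)) - 4)**2 - 40) = 3819/(((-20 - 3) - 4)**2 - 40) = 3819/((-23 - 4)**2 - 40) = 3819/((-27)**2 - 40) = 3819/(729 - 40) = 3819/689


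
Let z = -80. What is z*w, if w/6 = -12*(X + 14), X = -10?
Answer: 23040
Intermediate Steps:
w = -288 (w = 6*(-12*(-10 + 14)) = 6*(-12*4) = 6*(-48) = -288)
z*w = -80*(-288) = 23040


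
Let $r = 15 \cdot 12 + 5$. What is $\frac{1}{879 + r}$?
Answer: $\frac{1}{1064} \approx 0.00093985$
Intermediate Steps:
$r = 185$ ($r = 180 + 5 = 185$)
$\frac{1}{879 + r} = \frac{1}{879 + 185} = \frac{1}{1064}$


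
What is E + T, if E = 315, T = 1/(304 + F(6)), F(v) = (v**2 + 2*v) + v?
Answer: 112771/358 ≈ 315.00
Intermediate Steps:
F(v) = v**2 + 3*v
T = 1/358 (T = 1/(304 + 6*(3 + 6)) = 1/(304 + 6*9) = 1/(304 + 54) = 1/358 ≈ 0.0027933)
E + T = 315 + 1/358 = 112771/358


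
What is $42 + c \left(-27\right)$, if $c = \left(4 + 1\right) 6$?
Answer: $-768$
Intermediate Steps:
$c = 30$ ($c = 5 \cdot 6 = 30$)
$42 + c \left(-27\right) = 42 + 30 \left(-27\right) = 42 - 810 = -768$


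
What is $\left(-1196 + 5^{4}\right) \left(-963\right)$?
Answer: $549873$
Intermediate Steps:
$\left(-1196 + 5^{4}\right) \left(-963\right) = \left(-1196 + 625\right) \left(-963\right) = \left(-571\right) \left(-963\right) = 549873$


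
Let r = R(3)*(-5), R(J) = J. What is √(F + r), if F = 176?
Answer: √161 ≈ 12.689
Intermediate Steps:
r = -15 (r = 3*(-5) = -15)
√(F + r) = √(176 - 15) = √161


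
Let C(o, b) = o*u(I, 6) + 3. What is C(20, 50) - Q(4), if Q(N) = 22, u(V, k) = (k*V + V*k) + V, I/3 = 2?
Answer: 1541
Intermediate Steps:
I = 6 (I = 3*2 = 6)
u(V, k) = V + 2*V*k (u(V, k) = (V*k + V*k) + V = 2*V*k + V = V + 2*V*k)
C(o, b) = 3 + 78*o (C(o, b) = o*(6*(1 + 2*6)) + 3 = o*(6*(1 + 12)) + 3 = o*(6*13) + 3 = o*78 + 3 = 78*o + 3 = 3 + 78*o)
C(20, 50) - Q(4) = (3 + 78*20) - 1*22 = (3 + 1560) - 22 = 1563 - 22 = 1541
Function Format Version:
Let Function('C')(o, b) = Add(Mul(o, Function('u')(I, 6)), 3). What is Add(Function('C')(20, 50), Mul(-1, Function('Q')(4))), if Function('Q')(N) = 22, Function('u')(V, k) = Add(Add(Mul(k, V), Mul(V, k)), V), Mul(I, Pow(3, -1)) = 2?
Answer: 1541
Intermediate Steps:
I = 6 (I = Mul(3, 2) = 6)
Function('u')(V, k) = Add(V, Mul(2, V, k)) (Function('u')(V, k) = Add(Add(Mul(V, k), Mul(V, k)), V) = Add(Mul(2, V, k), V) = Add(V, Mul(2, V, k)))
Function('C')(o, b) = Add(3, Mul(78, o)) (Function('C')(o, b) = Add(Mul(o, Mul(6, Add(1, Mul(2, 6)))), 3) = Add(Mul(o, Mul(6, Add(1, 12))), 3) = Add(Mul(o, Mul(6, 13)), 3) = Add(Mul(o, 78), 3) = Add(Mul(78, o), 3) = Add(3, Mul(78, o)))
Add(Function('C')(20, 50), Mul(-1, Function('Q')(4))) = Add(Add(3, Mul(78, 20)), Mul(-1, 22)) = Add(Add(3, 1560), -22) = Add(1563, -22) = 1541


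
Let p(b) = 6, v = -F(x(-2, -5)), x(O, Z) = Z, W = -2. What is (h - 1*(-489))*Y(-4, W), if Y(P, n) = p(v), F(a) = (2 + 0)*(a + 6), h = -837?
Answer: -2088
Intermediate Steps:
F(a) = 12 + 2*a (F(a) = 2*(6 + a) = 12 + 2*a)
v = -2 (v = -(12 + 2*(-5)) = -(12 - 10) = -1*2 = -2)
Y(P, n) = 6
(h - 1*(-489))*Y(-4, W) = (-837 - 1*(-489))*6 = (-837 + 489)*6 = -348*6 = -2088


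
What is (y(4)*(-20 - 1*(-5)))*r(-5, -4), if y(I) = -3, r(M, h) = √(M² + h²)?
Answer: 45*√41 ≈ 288.14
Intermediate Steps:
(y(4)*(-20 - 1*(-5)))*r(-5, -4) = (-3*(-20 - 1*(-5)))*√((-5)² + (-4)²) = (-3*(-20 + 5))*√(25 + 16) = (-3*(-15))*√41 = 45*√41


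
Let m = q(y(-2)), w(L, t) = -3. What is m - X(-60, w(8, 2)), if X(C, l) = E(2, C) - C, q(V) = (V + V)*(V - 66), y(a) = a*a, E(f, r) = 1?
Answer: -557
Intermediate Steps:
y(a) = a²
q(V) = 2*V*(-66 + V) (q(V) = (2*V)*(-66 + V) = 2*V*(-66 + V))
m = -496 (m = 2*(-2)²*(-66 + (-2)²) = 2*4*(-66 + 4) = 2*4*(-62) = -496)
X(C, l) = 1 - C
m - X(-60, w(8, 2)) = -496 - (1 - 1*(-60)) = -496 - (1 + 60) = -496 - 1*61 = -496 - 61 = -557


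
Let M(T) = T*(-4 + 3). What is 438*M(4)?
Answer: -1752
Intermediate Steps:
M(T) = -T (M(T) = T*(-1) = -T)
438*M(4) = 438*(-1*4) = 438*(-4) = -1752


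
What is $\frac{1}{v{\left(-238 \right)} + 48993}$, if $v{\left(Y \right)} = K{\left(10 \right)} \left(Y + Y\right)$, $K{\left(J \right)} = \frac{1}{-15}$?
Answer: $\frac{15}{735371} \approx 2.0398 \cdot 10^{-5}$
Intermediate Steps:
$K{\left(J \right)} = - \frac{1}{15}$
$v{\left(Y \right)} = - \frac{2 Y}{15}$ ($v{\left(Y \right)} = - \frac{Y + Y}{15} = - \frac{2 Y}{15}$)
$\frac{1}{v{\left(-238 \right)} + 48993} = \frac{1}{\left(- \frac{2}{15}\right) \left(-238\right) + 48993} = \frac{1}{\frac{476}{15} + 48993} = \frac{1}{\frac{735371}{15}} = \frac{15}{735371}$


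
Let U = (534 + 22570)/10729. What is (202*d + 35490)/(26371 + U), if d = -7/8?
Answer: 216500491/161690036 ≈ 1.3390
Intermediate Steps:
d = -7/8 (d = -7*⅛ = -7/8 ≈ -0.87500)
U = 23104/10729 (U = 23104*(1/10729) = 23104/10729 ≈ 2.1534)
(202*d + 35490)/(26371 + U) = (202*(-7/8) + 35490)/(26371 + 23104/10729) = (-707/4 + 35490)/(282957563/10729) = (141253/4)*(10729/282957563) = 216500491/161690036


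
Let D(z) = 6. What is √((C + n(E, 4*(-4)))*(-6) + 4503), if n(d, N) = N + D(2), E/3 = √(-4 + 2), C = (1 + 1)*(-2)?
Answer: √4587 ≈ 67.727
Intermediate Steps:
C = -4 (C = 2*(-2) = -4)
E = 3*I*√2 (E = 3*√(-4 + 2) = 3*√(-2) = 3*(I*√2) = 3*I*√2 ≈ 4.2426*I)
n(d, N) = 6 + N (n(d, N) = N + 6 = 6 + N)
√((C + n(E, 4*(-4)))*(-6) + 4503) = √((-4 + (6 + 4*(-4)))*(-6) + 4503) = √((-4 + (6 - 16))*(-6) + 4503) = √((-4 - 10)*(-6) + 4503) = √(-14*(-6) + 4503) = √(84 + 4503) = √4587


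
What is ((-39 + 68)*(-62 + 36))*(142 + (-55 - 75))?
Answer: -9048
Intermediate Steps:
((-39 + 68)*(-62 + 36))*(142 + (-55 - 75)) = (29*(-26))*(142 - 130) = -754*12 = -9048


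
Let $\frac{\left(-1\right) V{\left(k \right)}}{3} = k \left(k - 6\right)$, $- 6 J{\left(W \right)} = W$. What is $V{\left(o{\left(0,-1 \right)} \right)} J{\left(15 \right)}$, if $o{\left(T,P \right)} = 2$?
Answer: $-60$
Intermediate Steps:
$J{\left(W \right)} = - \frac{W}{6}$
$V{\left(k \right)} = - 3 k \left(-6 + k\right)$ ($V{\left(k \right)} = - 3 k \left(k - 6\right) = - 3 k \left(-6 + k\right)$)
$V{\left(o{\left(0,-1 \right)} \right)} J{\left(15 \right)} = 3 \cdot 2 \left(6 - 2\right) \left(\left(- \frac{1}{6}\right) 15\right) = 3 \cdot 2 \left(6 - 2\right) \left(- \frac{5}{2}\right) = 3 \cdot 2 \cdot 4 \left(- \frac{5}{2}\right) = 24 \left(- \frac{5}{2}\right) = -60$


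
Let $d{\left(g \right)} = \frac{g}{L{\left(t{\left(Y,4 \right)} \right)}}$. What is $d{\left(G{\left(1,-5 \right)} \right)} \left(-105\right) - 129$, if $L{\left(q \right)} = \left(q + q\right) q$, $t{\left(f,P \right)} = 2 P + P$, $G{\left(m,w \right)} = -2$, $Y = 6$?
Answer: $- \frac{6157}{48} \approx -128.27$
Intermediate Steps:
$t{\left(f,P \right)} = 3 P$
$L{\left(q \right)} = 2 q^{2}$ ($L{\left(q \right)} = 2 q q = 2 q^{2}$)
$d{\left(g \right)} = \frac{g}{288}$ ($d{\left(g \right)} = \frac{g}{2 \left(3 \cdot 4\right)^{2}} = \frac{g}{2 \cdot 12^{2}} = \frac{g}{2 \cdot 144} = \frac{g}{288}$)
$d{\left(G{\left(1,-5 \right)} \right)} \left(-105\right) - 129 = \frac{1}{288} \left(-2\right) \left(-105\right) - 129 = \left(- \frac{1}{144}\right) \left(-105\right) - 129 = \frac{35}{48} - 129 = - \frac{6157}{48}$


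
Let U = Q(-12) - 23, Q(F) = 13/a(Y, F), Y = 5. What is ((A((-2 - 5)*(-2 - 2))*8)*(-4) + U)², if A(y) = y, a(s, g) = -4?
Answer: 13608721/16 ≈ 8.5055e+5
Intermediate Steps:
Q(F) = -13/4 (Q(F) = 13/(-4) = 13*(-¼) = -13/4)
U = -105/4 (U = -13/4 - 23 = -105/4 ≈ -26.250)
((A((-2 - 5)*(-2 - 2))*8)*(-4) + U)² = ((((-2 - 5)*(-2 - 2))*8)*(-4) - 105/4)² = ((-7*(-4)*8)*(-4) - 105/4)² = ((28*8)*(-4) - 105/4)² = (224*(-4) - 105/4)² = (-896 - 105/4)² = (-3689/4)² = 13608721/16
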